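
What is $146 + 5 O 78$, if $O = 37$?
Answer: $14576$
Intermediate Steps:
$146 + 5 O 78 = 146 + 5 \cdot 37 \cdot 78 = 146 + 185 \cdot 78 = 146 + 14430 = 14576$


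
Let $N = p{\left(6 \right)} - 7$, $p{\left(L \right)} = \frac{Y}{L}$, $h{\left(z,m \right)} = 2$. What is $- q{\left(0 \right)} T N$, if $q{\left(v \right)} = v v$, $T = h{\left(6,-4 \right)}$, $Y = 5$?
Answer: $0$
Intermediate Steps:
$T = 2$
$q{\left(v \right)} = v^{2}$
$p{\left(L \right)} = \frac{5}{L}$
$N = - \frac{37}{6}$ ($N = \frac{5}{6} - 7 = - \frac{37}{6} \approx -6.1667$)
$- q{\left(0 \right)} T N = - \frac{0^{2} \cdot 2 \left(-37\right)}{6} = - \frac{0 \cdot 2 \left(-37\right)}{6} = - \frac{0 \left(-37\right)}{6} = \left(-1\right) 0 = 0$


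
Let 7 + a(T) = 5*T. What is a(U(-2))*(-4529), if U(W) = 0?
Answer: 31703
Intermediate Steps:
a(T) = -7 + 5*T
a(U(-2))*(-4529) = (-7 + 5*0)*(-4529) = (-7 + 0)*(-4529) = -7*(-4529) = 31703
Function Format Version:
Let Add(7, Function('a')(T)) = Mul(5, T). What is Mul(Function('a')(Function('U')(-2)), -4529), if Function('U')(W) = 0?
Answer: 31703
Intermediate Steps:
Function('a')(T) = Add(-7, Mul(5, T))
Mul(Function('a')(Function('U')(-2)), -4529) = Mul(Add(-7, Mul(5, 0)), -4529) = Mul(Add(-7, 0), -4529) = Mul(-7, -4529) = 31703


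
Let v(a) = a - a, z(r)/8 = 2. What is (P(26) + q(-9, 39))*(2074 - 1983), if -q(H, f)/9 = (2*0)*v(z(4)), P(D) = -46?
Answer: -4186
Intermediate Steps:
z(r) = 16 (z(r) = 8*2 = 16)
v(a) = 0
q(H, f) = 0 (q(H, f) = -9*2*0*0 = -0*0 = -9*0 = 0)
(P(26) + q(-9, 39))*(2074 - 1983) = (-46 + 0)*(2074 - 1983) = -46*91 = -4186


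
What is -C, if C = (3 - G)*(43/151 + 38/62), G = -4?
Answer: -29414/4681 ≈ -6.2837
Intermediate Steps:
C = 29414/4681 (C = (3 - 1*(-4))*(43/151 + 38/62) = (3 + 4)*(43*(1/151) + 38*(1/62)) = 7*(43/151 + 19/31) = 7*(4202/4681) = 29414/4681 ≈ 6.2837)
-C = -1*29414/4681 = -29414/4681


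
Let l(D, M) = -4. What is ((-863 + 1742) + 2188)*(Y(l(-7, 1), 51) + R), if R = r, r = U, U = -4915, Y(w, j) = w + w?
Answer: -15098841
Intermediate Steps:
Y(w, j) = 2*w
r = -4915
R = -4915
((-863 + 1742) + 2188)*(Y(l(-7, 1), 51) + R) = ((-863 + 1742) + 2188)*(2*(-4) - 4915) = (879 + 2188)*(-8 - 4915) = 3067*(-4923) = -15098841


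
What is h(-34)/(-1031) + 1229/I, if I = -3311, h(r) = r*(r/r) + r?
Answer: -1041951/3413641 ≈ -0.30523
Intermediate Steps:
h(r) = 2*r (h(r) = r*1 + r = r + r = 2*r)
h(-34)/(-1031) + 1229/I = (2*(-34))/(-1031) + 1229/(-3311) = -68*(-1/1031) + 1229*(-1/3311) = 68/1031 - 1229/3311 = -1041951/3413641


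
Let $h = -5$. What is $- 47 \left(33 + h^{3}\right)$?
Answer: $4324$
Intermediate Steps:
$- 47 \left(33 + h^{3}\right) = - 47 \left(33 + \left(-5\right)^{3}\right) = - 47 \left(33 - 125\right) = \left(-47\right) \left(-92\right) = 4324$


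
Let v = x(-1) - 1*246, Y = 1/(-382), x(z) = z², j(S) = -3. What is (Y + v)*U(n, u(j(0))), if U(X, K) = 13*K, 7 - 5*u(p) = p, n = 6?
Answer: -1216683/191 ≈ -6370.1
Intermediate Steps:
u(p) = 7/5 - p/5
Y = -1/382 ≈ -0.0026178
v = -245 (v = (-1)² - 1*246 = 1 - 246 = -245)
(Y + v)*U(n, u(j(0))) = (-1/382 - 245)*(13*(7/5 - ⅕*(-3))) = -1216683*(7/5 + ⅗)/382 = -1216683*2/382 = -93591/382*26 = -1216683/191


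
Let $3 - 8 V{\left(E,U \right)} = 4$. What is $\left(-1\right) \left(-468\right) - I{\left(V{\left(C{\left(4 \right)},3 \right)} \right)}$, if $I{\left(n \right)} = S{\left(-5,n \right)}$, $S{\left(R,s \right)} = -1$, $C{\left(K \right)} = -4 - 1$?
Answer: $469$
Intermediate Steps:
$C{\left(K \right)} = -5$
$V{\left(E,U \right)} = - \frac{1}{8}$ ($V{\left(E,U \right)} = \frac{3}{8} - \frac{1}{2} = - \frac{1}{8}$)
$I{\left(n \right)} = -1$
$\left(-1\right) \left(-468\right) - I{\left(V{\left(C{\left(4 \right)},3 \right)} \right)} = \left(-1\right) \left(-468\right) - -1 = 468 + 1 = 469$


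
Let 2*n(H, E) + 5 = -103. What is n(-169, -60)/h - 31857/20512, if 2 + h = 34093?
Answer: -1087144635/699274592 ≈ -1.5547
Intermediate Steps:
h = 34091 (h = -2 + 34093 = 34091)
n(H, E) = -54 (n(H, E) = -5/2 + (½)*(-103) = -5/2 - 103/2 = -54)
n(-169, -60)/h - 31857/20512 = -54/34091 - 31857/20512 = -1087144635/699274592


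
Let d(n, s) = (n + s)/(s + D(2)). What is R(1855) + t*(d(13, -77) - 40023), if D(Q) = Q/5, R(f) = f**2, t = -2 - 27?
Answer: 1762438756/383 ≈ 4.6017e+6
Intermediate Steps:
t = -29
D(Q) = Q/5 (D(Q) = Q*(1/5) = Q/5)
d(n, s) = (n + s)/(2/5 + s) (d(n, s) = (n + s)/(s + (1/5)*2) = (n + s)/(s + 2/5) = (n + s)/(2/5 + s))
R(1855) + t*(d(13, -77) - 40023) = 1855**2 - 29*(5*(13 - 77)/(2 + 5*(-77)) - 40023) = 3441025 - 29*(5*(-64)/(2 - 385) - 40023) = 3441025 - 29*(5*(-64)/(-383) - 40023) = 3441025 - 29*(5*(-1/383)*(-64) - 40023) = 3441025 - 29*(320/383 - 40023) = 3441025 - 29*(-15328489/383) = 3441025 + 444526181/383 = 1762438756/383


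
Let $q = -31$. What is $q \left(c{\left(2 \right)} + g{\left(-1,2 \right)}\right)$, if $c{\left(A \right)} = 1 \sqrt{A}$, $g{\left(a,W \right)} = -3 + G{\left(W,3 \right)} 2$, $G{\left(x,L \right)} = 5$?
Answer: $-217 - 31 \sqrt{2} \approx -260.84$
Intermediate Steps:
$g{\left(a,W \right)} = 7$ ($g{\left(a,W \right)} = -3 + 5 \cdot 2 = -3 + 10 = 7$)
$c{\left(A \right)} = \sqrt{A}$
$q \left(c{\left(2 \right)} + g{\left(-1,2 \right)}\right) = - 31 \left(\sqrt{2} + 7\right) = - 31 \left(7 + \sqrt{2}\right) = -217 - 31 \sqrt{2}$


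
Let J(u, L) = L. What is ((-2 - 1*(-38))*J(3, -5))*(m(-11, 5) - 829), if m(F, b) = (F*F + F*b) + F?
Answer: 139320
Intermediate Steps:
m(F, b) = F + F² + F*b (m(F, b) = (F² + F*b) + F = F + F² + F*b)
((-2 - 1*(-38))*J(3, -5))*(m(-11, 5) - 829) = ((-2 - 1*(-38))*(-5))*(-11*(1 - 11 + 5) - 829) = ((-2 + 38)*(-5))*(-11*(-5) - 829) = (36*(-5))*(55 - 829) = -180*(-774) = 139320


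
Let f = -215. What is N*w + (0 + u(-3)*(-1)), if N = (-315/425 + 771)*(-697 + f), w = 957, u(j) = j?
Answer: -57142913793/85 ≈ -6.7227e+8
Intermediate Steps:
N = -59710464/85 (N = (-315/425 + 771)*(-697 - 215) = (-315*1/425 + 771)*(-912) = (-63/85 + 771)*(-912) = (65472/85)*(-912) = -59710464/85 ≈ -7.0248e+5)
N*w + (0 + u(-3)*(-1)) = -59710464/85*957 + (0 - 3*(-1)) = -57142914048/85 + (0 + 3) = -57142914048/85 + 3 = -57142913793/85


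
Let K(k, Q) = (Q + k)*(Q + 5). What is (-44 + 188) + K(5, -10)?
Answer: 169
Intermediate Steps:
K(k, Q) = (5 + Q)*(Q + k) (K(k, Q) = (Q + k)*(5 + Q) = (5 + Q)*(Q + k))
(-44 + 188) + K(5, -10) = (-44 + 188) + ((-10)**2 + 5*(-10) + 5*5 - 10*5) = 144 + (100 - 50 + 25 - 50) = 144 + 25 = 169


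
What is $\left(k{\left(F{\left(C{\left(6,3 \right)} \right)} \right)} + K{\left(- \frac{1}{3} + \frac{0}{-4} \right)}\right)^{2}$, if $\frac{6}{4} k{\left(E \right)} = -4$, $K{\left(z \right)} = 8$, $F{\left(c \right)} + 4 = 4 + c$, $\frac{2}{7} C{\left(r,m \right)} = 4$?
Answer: $\frac{256}{9} \approx 28.444$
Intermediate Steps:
$C{\left(r,m \right)} = 14$ ($C{\left(r,m \right)} = \frac{7}{2} \cdot 4 = 14$)
$F{\left(c \right)} = c$ ($F{\left(c \right)} = -4 + \left(4 + c\right) = c$)
$k{\left(E \right)} = - \frac{8}{3}$ ($k{\left(E \right)} = \frac{2}{3} \left(-4\right) = - \frac{8}{3}$)
$\left(k{\left(F{\left(C{\left(6,3 \right)} \right)} \right)} + K{\left(- \frac{1}{3} + \frac{0}{-4} \right)}\right)^{2} = \left(- \frac{8}{3} + 8\right)^{2} = \left(\frac{16}{3}\right)^{2} = \frac{256}{9}$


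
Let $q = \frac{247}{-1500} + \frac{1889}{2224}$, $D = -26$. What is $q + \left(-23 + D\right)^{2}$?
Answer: $\frac{2003005043}{834000} \approx 2401.7$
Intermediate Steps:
$q = \frac{571043}{834000}$ ($q = 247 \left(- \frac{1}{1500}\right) + 1889 \cdot \frac{1}{2224} = - \frac{247}{1500} + \frac{1889}{2224} = \frac{571043}{834000} \approx 0.6847$)
$q + \left(-23 + D\right)^{2} = \frac{571043}{834000} + \left(-23 - 26\right)^{2} = \frac{571043}{834000} + \left(-49\right)^{2} = \frac{571043}{834000} + 2401 = \frac{2003005043}{834000}$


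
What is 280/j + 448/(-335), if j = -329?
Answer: -34456/15745 ≈ -2.1884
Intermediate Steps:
280/j + 448/(-335) = 280/(-329) + 448/(-335) = 280*(-1/329) + 448*(-1/335) = -40/47 - 448/335 = -34456/15745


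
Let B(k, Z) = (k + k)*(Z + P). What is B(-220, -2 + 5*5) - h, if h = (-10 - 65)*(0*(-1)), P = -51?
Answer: 12320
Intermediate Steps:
h = 0 (h = -75*0 = 0)
B(k, Z) = 2*k*(-51 + Z) (B(k, Z) = (k + k)*(Z - 51) = (2*k)*(-51 + Z) = 2*k*(-51 + Z))
B(-220, -2 + 5*5) - h = 2*(-220)*(-51 + (-2 + 5*5)) - 1*0 = 2*(-220)*(-51 + (-2 + 25)) + 0 = 2*(-220)*(-51 + 23) + 0 = 2*(-220)*(-28) + 0 = 12320 + 0 = 12320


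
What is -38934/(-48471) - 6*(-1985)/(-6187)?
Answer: -112134984/99963359 ≈ -1.1218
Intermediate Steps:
-38934/(-48471) - 6*(-1985)/(-6187) = -38934*(-1/48471) + 11910*(-1/6187) = 12978/16157 - 11910/6187 = -112134984/99963359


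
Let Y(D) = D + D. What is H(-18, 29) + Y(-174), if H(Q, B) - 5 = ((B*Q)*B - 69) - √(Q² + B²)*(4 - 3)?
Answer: -15550 - √1165 ≈ -15584.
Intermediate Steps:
Y(D) = 2*D
H(Q, B) = -64 - √(B² + Q²) + Q*B² (H(Q, B) = 5 + (((B*Q)*B - 69) - √(Q² + B²)*(4 - 3)) = 5 + ((Q*B² - 69) - √(B² + Q²)) = 5 + ((-69 + Q*B²) - √(B² + Q²)) = 5 + (-69 - √(B² + Q²) + Q*B²) = -64 - √(B² + Q²) + Q*B²)
H(-18, 29) + Y(-174) = (-64 - √(29² + (-18)²) - 18*29²) + 2*(-174) = (-64 - √(841 + 324) - 18*841) - 348 = (-64 - √1165 - 15138) - 348 = (-15202 - √1165) - 348 = -15550 - √1165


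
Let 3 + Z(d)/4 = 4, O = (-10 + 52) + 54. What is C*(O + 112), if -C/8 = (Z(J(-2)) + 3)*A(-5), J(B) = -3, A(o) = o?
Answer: 58240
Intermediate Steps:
O = 96 (O = 42 + 54 = 96)
Z(d) = 4 (Z(d) = -12 + 4*4 = -12 + 16 = 4)
C = 280 (C = -8*(4 + 3)*(-5) = -56*(-5) = -8*(-35) = 280)
C*(O + 112) = 280*(96 + 112) = 280*208 = 58240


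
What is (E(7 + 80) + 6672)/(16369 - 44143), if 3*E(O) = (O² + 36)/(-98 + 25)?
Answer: -161507/675834 ≈ -0.23897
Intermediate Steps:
E(O) = -12/73 - O²/219 (E(O) = ((O² + 36)/(-98 + 25))/3 = ((36 + O²)/(-73))/3 = ((36 + O²)*(-1/73))/3 = (-36/73 - O²/73)/3 = -12/73 - O²/219)
(E(7 + 80) + 6672)/(16369 - 44143) = ((-12/73 - (7 + 80)²/219) + 6672)/(16369 - 44143) = ((-12/73 - 1/219*87²) + 6672)/(-27774) = ((-12/73 - 1/219*7569) + 6672)*(-1/27774) = ((-12/73 - 2523/73) + 6672)*(-1/27774) = (-2535/73 + 6672)*(-1/27774) = (484521/73)*(-1/27774) = -161507/675834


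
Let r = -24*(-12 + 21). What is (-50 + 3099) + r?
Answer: 2833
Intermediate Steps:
r = -216 (r = -24*9 = -216)
(-50 + 3099) + r = (-50 + 3099) - 216 = 3049 - 216 = 2833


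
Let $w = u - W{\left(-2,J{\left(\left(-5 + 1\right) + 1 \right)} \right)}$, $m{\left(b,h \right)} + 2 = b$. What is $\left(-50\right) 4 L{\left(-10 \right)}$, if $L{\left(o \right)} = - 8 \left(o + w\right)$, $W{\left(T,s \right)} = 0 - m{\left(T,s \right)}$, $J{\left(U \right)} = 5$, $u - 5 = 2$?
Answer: $-11200$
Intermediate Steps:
$u = 7$ ($u = 5 + 2 = 7$)
$m{\left(b,h \right)} = -2 + b$
$W{\left(T,s \right)} = 2 - T$ ($W{\left(T,s \right)} = 0 - \left(-2 + T\right) = 2 - T$)
$w = 3$ ($w = 7 - \left(2 - -2\right) = 7 - \left(2 + 2\right) = 7 - 4 = 3$)
$L{\left(o \right)} = -24 - 8 o$ ($L{\left(o \right)} = - 8 \left(o + 3\right) = - 8 \left(3 + o\right) = -24 - 8 o$)
$\left(-50\right) 4 L{\left(-10 \right)} = \left(-50\right) 4 \left(-24 - -80\right) = - 200 \left(-24 + 80\right) = \left(-200\right) 56 = -11200$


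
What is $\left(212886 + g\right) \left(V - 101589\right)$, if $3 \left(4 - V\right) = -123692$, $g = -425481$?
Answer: $12831029495$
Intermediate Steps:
$V = \frac{123704}{3}$ ($V = 4 - - \frac{123692}{3} = 4 + \frac{123692}{3} = \frac{123704}{3} \approx 41235.0$)
$\left(212886 + g\right) \left(V - 101589\right) = \left(212886 - 425481\right) \left(\frac{123704}{3} - 101589\right) = \left(-212595\right) \left(- \frac{181063}{3}\right) = 12831029495$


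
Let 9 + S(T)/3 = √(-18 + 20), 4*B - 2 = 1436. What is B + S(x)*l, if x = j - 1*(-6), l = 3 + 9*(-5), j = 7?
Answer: 2987/2 - 126*√2 ≈ 1315.3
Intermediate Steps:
l = -42 (l = 3 - 45 = -42)
B = 719/2 (B = ½ + (¼)*1436 = ½ + 359 = 719/2 ≈ 359.50)
x = 13 (x = 7 - 1*(-6) = 7 + 6 = 13)
S(T) = -27 + 3*√2 (S(T) = -27 + 3*√(-18 + 20) = -27 + 3*√2)
B + S(x)*l = 719/2 + (-27 + 3*√2)*(-42) = 719/2 + (1134 - 126*√2) = 2987/2 - 126*√2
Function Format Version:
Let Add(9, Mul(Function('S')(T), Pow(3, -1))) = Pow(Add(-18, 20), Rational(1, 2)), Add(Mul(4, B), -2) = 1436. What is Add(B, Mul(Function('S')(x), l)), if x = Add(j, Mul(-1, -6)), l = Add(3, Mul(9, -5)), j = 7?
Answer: Add(Rational(2987, 2), Mul(-126, Pow(2, Rational(1, 2)))) ≈ 1315.3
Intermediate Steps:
l = -42 (l = Add(3, -45) = -42)
B = Rational(719, 2) (B = Add(Rational(1, 2), Mul(Rational(1, 4), 1436)) = Add(Rational(1, 2), 359) = Rational(719, 2) ≈ 359.50)
x = 13 (x = Add(7, Mul(-1, -6)) = Add(7, 6) = 13)
Function('S')(T) = Add(-27, Mul(3, Pow(2, Rational(1, 2)))) (Function('S')(T) = Add(-27, Mul(3, Pow(Add(-18, 20), Rational(1, 2)))) = Add(-27, Mul(3, Pow(2, Rational(1, 2)))))
Add(B, Mul(Function('S')(x), l)) = Add(Rational(719, 2), Mul(Add(-27, Mul(3, Pow(2, Rational(1, 2)))), -42)) = Add(Rational(719, 2), Add(1134, Mul(-126, Pow(2, Rational(1, 2))))) = Add(Rational(2987, 2), Mul(-126, Pow(2, Rational(1, 2))))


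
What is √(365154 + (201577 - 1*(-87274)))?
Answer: 11*√5405 ≈ 808.71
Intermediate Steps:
√(365154 + (201577 - 1*(-87274))) = √(365154 + (201577 + 87274)) = √(365154 + 288851) = √654005 = 11*√5405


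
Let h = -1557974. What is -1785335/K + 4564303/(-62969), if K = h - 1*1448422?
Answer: -13609681522373/189309749724 ≈ -71.891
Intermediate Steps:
K = -3006396 (K = -1557974 - 1*1448422 = -1557974 - 1448422 = -3006396)
-1785335/K + 4564303/(-62969) = -1785335/(-3006396) + 4564303/(-62969) = -1785335*(-1/3006396) + 4564303*(-1/62969) = 1785335/3006396 - 4564303/62969 = -13609681522373/189309749724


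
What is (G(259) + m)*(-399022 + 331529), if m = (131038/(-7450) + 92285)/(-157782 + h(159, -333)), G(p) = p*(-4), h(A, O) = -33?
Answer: 41128044902966758/587860875 ≈ 6.9962e+7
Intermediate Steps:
G(p) = -4*p
m = -343696106/587860875 (m = (131038/(-7450) + 92285)/(-157782 - 33) = (131038*(-1/7450) + 92285)/(-157815) = (-65519/3725 + 92285)*(-1/157815) = (343696106/3725)*(-1/157815) = -343696106/587860875 ≈ -0.58466)
(G(259) + m)*(-399022 + 331529) = (-4*259 - 343696106/587860875)*(-399022 + 331529) = (-1036 - 343696106/587860875)*(-67493) = -609367562606/587860875*(-67493) = 41128044902966758/587860875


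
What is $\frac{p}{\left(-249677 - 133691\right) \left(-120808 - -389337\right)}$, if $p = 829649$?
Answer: $- \frac{829649}{102945425672} \approx -8.0591 \cdot 10^{-6}$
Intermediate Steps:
$\frac{p}{\left(-249677 - 133691\right) \left(-120808 - -389337\right)} = \frac{829649}{\left(-249677 - 133691\right) \left(-120808 - -389337\right)} = \frac{829649}{\left(-383368\right) \left(-120808 + 389337\right)} = \frac{829649}{\left(-383368\right) 268529} = \frac{829649}{-102945425672} = 829649 \left(- \frac{1}{102945425672}\right) = - \frac{829649}{102945425672}$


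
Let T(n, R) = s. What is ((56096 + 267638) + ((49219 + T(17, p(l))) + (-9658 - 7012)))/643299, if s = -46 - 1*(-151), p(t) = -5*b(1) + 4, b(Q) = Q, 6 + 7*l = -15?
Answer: 118796/214433 ≈ 0.55400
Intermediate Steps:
l = -3 (l = -6/7 + (1/7)*(-15) = -6/7 - 15/7 = -3)
p(t) = -1 (p(t) = -5*1 + 4 = -5 + 4 = -1)
s = 105 (s = -46 + 151 = 105)
T(n, R) = 105
((56096 + 267638) + ((49219 + T(17, p(l))) + (-9658 - 7012)))/643299 = ((56096 + 267638) + ((49219 + 105) + (-9658 - 7012)))/643299 = (323734 + (49324 - 16670))*(1/643299) = (323734 + 32654)*(1/643299) = 356388*(1/643299) = 118796/214433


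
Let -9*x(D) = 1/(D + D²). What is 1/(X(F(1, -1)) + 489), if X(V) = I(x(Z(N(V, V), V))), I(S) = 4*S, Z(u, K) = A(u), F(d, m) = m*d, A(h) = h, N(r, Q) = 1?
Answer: 9/4399 ≈ 0.0020459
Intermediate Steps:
F(d, m) = d*m
Z(u, K) = u
x(D) = -1/(9*(D + D²))
X(V) = -2/9 (X(V) = 4*(-⅑/(1*(1 + 1))) = 4*(-⅑*1/2) = 4*(-⅑*1*½) = 4*(-1/18) = -2/9)
1/(X(F(1, -1)) + 489) = 1/(-2/9 + 489) = 1/(4399/9) = 9/4399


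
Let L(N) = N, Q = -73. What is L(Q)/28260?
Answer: -73/28260 ≈ -0.0025832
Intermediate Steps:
L(Q)/28260 = -73/28260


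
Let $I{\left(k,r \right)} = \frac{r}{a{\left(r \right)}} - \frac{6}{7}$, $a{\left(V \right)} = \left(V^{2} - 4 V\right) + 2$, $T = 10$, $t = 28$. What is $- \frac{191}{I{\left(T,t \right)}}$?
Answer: $\frac{450569}{1924} \approx 234.18$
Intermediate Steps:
$a{\left(V \right)} = 2 + V^{2} - 4 V$
$I{\left(k,r \right)} = - \frac{6}{7} + \frac{r}{2 + r^{2} - 4 r}$ ($I{\left(k,r \right)} = \frac{r}{2 + r^{2} - 4 r} - \frac{6}{7} = - \frac{6}{7} + \frac{r}{2 + r^{2} - 4 r}$)
$- \frac{191}{I{\left(T,t \right)}} = - \frac{191}{\frac{1}{7} \frac{1}{2 + 28^{2} - 112} \left(-12 - 6 \cdot 28^{2} + 31 \cdot 28\right)} = - \frac{191}{\frac{1}{7} \frac{1}{2 + 784 - 112} \left(-12 - 4704 + 868\right)} = - \frac{191}{\frac{1}{7} \cdot \frac{1}{674} \left(-12 - 4704 + 868\right)} = - \frac{191}{\frac{1}{7} \cdot \frac{1}{674} \left(-3848\right)} = - \frac{191}{- \frac{1924}{2359}} = \left(-191\right) \left(- \frac{2359}{1924}\right) = \frac{450569}{1924}$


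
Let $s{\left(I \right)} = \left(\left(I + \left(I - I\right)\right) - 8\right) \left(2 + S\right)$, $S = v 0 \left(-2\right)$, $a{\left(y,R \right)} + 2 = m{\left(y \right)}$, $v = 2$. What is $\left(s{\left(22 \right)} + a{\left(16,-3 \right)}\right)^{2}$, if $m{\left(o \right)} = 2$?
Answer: $784$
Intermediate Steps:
$a{\left(y,R \right)} = 0$ ($a{\left(y,R \right)} = -2 + 2 = 0$)
$S = 0$ ($S = 2 \cdot 0 \left(-2\right) = 0 \left(-2\right) = 0$)
$s{\left(I \right)} = -16 + 2 I$ ($s{\left(I \right)} = \left(\left(I + \left(I - I\right)\right) - 8\right) \left(2 + 0\right) = \left(\left(I + 0\right) - 8\right) 2 = \left(I - 8\right) 2 = \left(-8 + I\right) 2 = -16 + 2 I$)
$\left(s{\left(22 \right)} + a{\left(16,-3 \right)}\right)^{2} = \left(\left(-16 + 2 \cdot 22\right) + 0\right)^{2} = \left(\left(-16 + 44\right) + 0\right)^{2} = \left(28 + 0\right)^{2} = 28^{2} = 784$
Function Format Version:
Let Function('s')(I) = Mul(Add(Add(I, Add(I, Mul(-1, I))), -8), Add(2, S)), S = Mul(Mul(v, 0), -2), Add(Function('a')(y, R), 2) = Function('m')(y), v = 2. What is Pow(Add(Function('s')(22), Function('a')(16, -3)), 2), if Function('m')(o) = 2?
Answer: 784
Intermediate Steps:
Function('a')(y, R) = 0 (Function('a')(y, R) = Add(-2, 2) = 0)
S = 0 (S = Mul(Mul(2, 0), -2) = Mul(0, -2) = 0)
Function('s')(I) = Add(-16, Mul(2, I)) (Function('s')(I) = Mul(Add(Add(I, Add(I, Mul(-1, I))), -8), Add(2, 0)) = Mul(Add(Add(I, 0), -8), 2) = Mul(Add(I, -8), 2) = Mul(Add(-8, I), 2) = Add(-16, Mul(2, I)))
Pow(Add(Function('s')(22), Function('a')(16, -3)), 2) = Pow(Add(Add(-16, Mul(2, 22)), 0), 2) = Pow(Add(Add(-16, 44), 0), 2) = Pow(Add(28, 0), 2) = Pow(28, 2) = 784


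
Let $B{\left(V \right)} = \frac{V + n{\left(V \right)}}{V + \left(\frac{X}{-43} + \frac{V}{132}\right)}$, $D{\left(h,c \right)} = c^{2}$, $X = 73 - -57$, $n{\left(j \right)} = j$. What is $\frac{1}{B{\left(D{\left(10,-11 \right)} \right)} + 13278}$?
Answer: $\frac{61349}{814716894} \approx 7.5301 \cdot 10^{-5}$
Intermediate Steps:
$X = 130$ ($X = 73 + 57 = 130$)
$B{\left(V \right)} = \frac{2 V}{- \frac{130}{43} + \frac{133 V}{132}}$ ($B{\left(V \right)} = \frac{V + V}{V + \left(\frac{130}{-43} + \frac{V}{132}\right)} = \frac{2 V}{V + \left(130 \left(- \frac{1}{43}\right) + V \frac{1}{132}\right)} = \frac{2 V}{V + \left(- \frac{130}{43} + \frac{V}{132}\right)} = \frac{2 V}{- \frac{130}{43} + \frac{133 V}{132}}$)
$\frac{1}{B{\left(D{\left(10,-11 \right)} \right)} + 13278} = \frac{1}{\frac{11352 \left(-11\right)^{2}}{-17160 + 5719 \left(-11\right)^{2}} + 13278} = \frac{1}{11352 \cdot 121 \frac{1}{-17160 + 5719 \cdot 121} + 13278} = \frac{1}{11352 \cdot 121 \frac{1}{-17160 + 691999} + 13278} = \frac{1}{11352 \cdot 121 \cdot \frac{1}{674839} + 13278} = \frac{1}{\frac{124872}{61349} + 13278} = \frac{1}{\frac{814716894}{61349}} = \frac{61349}{814716894}$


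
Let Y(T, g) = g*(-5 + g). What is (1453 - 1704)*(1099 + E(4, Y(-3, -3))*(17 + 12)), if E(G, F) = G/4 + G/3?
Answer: -878500/3 ≈ -2.9283e+5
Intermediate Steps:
E(G, F) = 7*G/12 (E(G, F) = G*(¼) + G*(⅓) = G/4 + G/3 = 7*G/12)
(1453 - 1704)*(1099 + E(4, Y(-3, -3))*(17 + 12)) = (1453 - 1704)*(1099 + ((7/12)*4)*(17 + 12)) = -251*(1099 + (7/3)*29) = -251*(1099 + 203/3) = -251*3500/3 = -878500/3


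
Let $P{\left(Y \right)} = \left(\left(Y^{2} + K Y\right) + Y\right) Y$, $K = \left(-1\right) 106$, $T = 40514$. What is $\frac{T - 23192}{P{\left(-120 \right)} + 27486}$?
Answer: $- \frac{2887}{535419} \approx -0.005392$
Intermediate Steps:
$K = -106$
$P{\left(Y \right)} = Y \left(Y^{2} - 105 Y\right)$ ($P{\left(Y \right)} = \left(\left(Y^{2} - 106 Y\right) + Y\right) Y = \left(Y^{2} - 105 Y\right) Y = Y \left(Y^{2} - 105 Y\right)$)
$\frac{T - 23192}{P{\left(-120 \right)} + 27486} = \frac{40514 - 23192}{\left(-120\right)^{2} \left(-105 - 120\right) + 27486} = \frac{17322}{14400 \left(-225\right) + 27486} = \frac{17322}{-3240000 + 27486} = \frac{17322}{-3212514} = 17322 \left(- \frac{1}{3212514}\right) = - \frac{2887}{535419}$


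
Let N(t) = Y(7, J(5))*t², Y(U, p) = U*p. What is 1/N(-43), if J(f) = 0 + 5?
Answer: 1/64715 ≈ 1.5452e-5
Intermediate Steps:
J(f) = 5
N(t) = 35*t² (N(t) = (7*5)*t² = 35*t²)
1/N(-43) = 1/(35*(-43)²) = 1/(35*1849) = 1/64715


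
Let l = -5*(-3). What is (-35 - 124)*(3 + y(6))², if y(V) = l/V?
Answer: -19239/4 ≈ -4809.8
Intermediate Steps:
l = 15
y(V) = 15/V
(-35 - 124)*(3 + y(6))² = (-35 - 124)*(3 + 15/6)² = -159*(3 + 15*(⅙))² = -159*(3 + 5/2)² = -159*(11/2)² = -159*121/4 = -19239/4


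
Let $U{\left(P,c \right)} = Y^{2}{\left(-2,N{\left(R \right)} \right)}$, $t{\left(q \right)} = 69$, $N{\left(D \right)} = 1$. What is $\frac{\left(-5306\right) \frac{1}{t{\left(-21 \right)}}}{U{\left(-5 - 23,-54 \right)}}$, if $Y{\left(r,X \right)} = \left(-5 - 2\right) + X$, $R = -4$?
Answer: $- \frac{2653}{1242} \approx -2.1361$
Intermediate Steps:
$Y{\left(r,X \right)} = -7 + X$
$U{\left(P,c \right)} = 36$ ($U{\left(P,c \right)} = \left(-7 + 1\right)^{2} = \left(-6\right)^{2} = 36$)
$\frac{\left(-5306\right) \frac{1}{t{\left(-21 \right)}}}{U{\left(-5 - 23,-54 \right)}} = \frac{\left(-5306\right) \frac{1}{69}}{36} = \left(-5306\right) \frac{1}{69} \cdot \frac{1}{36} = \left(- \frac{5306}{69}\right) \frac{1}{36} = - \frac{2653}{1242}$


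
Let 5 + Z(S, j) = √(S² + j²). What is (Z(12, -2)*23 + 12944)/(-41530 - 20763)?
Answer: -12829/62293 - 46*√37/62293 ≈ -0.21044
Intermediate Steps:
Z(S, j) = -5 + √(S² + j²)
(Z(12, -2)*23 + 12944)/(-41530 - 20763) = ((-5 + √(12² + (-2)²))*23 + 12944)/(-41530 - 20763) = ((-5 + √(144 + 4))*23 + 12944)/(-62293) = ((-5 + √148)*23 + 12944)*(-1/62293) = ((-5 + 2*√37)*23 + 12944)*(-1/62293) = ((-115 + 46*√37) + 12944)*(-1/62293) = (12829 + 46*√37)*(-1/62293) = -12829/62293 - 46*√37/62293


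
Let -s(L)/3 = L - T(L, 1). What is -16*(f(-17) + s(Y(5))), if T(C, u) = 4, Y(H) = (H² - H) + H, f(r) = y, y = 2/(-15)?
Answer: 15152/15 ≈ 1010.1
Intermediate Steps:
y = -2/15 (y = 2*(-1/15) = -2/15 ≈ -0.13333)
f(r) = -2/15
Y(H) = H²
s(L) = 12 - 3*L (s(L) = -3*(L - 1*4) = -3*(L - 4) = -3*(-4 + L) = 12 - 3*L)
-16*(f(-17) + s(Y(5))) = -16*(-2/15 + (12 - 3*5²)) = -16*(-2/15 + (12 - 3*25)) = -16*(-2/15 + (12 - 75)) = -16*(-2/15 - 63) = -16*(-947/15) = 15152/15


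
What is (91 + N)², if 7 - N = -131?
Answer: 52441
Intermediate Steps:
N = 138 (N = 7 - 1*(-131) = 7 + 131 = 138)
(91 + N)² = (91 + 138)² = 229² = 52441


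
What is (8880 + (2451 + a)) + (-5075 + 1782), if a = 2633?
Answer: 10671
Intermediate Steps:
(8880 + (2451 + a)) + (-5075 + 1782) = (8880 + (2451 + 2633)) + (-5075 + 1782) = (8880 + 5084) - 3293 = 13964 - 3293 = 10671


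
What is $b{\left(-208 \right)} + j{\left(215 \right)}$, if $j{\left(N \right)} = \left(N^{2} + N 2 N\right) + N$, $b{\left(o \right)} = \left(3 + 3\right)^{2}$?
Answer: $138926$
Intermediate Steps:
$b{\left(o \right)} = 36$ ($b{\left(o \right)} = 6^{2} = 36$)
$j{\left(N \right)} = N + 3 N^{2}$ ($j{\left(N \right)} = \left(N^{2} + 2 N N\right) + N = \left(N^{2} + 2 N^{2}\right) + N = 3 N^{2} + N = N + 3 N^{2}$)
$b{\left(-208 \right)} + j{\left(215 \right)} = 36 + 215 \left(1 + 3 \cdot 215\right) = 36 + 215 \left(1 + 645\right) = 36 + 215 \cdot 646 = 36 + 138890 = 138926$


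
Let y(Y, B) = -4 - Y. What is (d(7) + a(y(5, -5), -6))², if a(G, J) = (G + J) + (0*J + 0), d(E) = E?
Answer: 64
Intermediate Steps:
a(G, J) = G + J (a(G, J) = (G + J) + (0 + 0) = (G + J) + 0 = G + J)
(d(7) + a(y(5, -5), -6))² = (7 + ((-4 - 1*5) - 6))² = (7 + ((-4 - 5) - 6))² = (7 + (-9 - 6))² = (7 - 15)² = (-8)² = 64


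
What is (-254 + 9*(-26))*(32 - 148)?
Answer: 56608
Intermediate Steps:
(-254 + 9*(-26))*(32 - 148) = (-254 - 234)*(-116) = -488*(-116) = 56608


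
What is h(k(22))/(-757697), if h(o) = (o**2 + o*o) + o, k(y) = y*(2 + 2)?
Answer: -15576/757697 ≈ -0.020557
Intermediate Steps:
k(y) = 4*y (k(y) = y*4 = 4*y)
h(o) = o + 2*o**2 (h(o) = (o**2 + o**2) + o = 2*o**2 + o = o + 2*o**2)
h(k(22))/(-757697) = ((4*22)*(1 + 2*(4*22)))/(-757697) = (88*(1 + 2*88))*(-1/757697) = (88*(1 + 176))*(-1/757697) = (88*177)*(-1/757697) = 15576*(-1/757697) = -15576/757697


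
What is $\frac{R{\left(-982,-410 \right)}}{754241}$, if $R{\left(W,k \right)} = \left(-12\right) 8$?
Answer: $- \frac{96}{754241} \approx -0.00012728$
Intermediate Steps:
$R{\left(W,k \right)} = -96$
$\frac{R{\left(-982,-410 \right)}}{754241} = - \frac{96}{754241}$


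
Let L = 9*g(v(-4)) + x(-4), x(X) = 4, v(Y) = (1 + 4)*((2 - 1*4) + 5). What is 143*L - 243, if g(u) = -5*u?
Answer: -96196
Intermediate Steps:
v(Y) = 15 (v(Y) = 5*((2 - 4) + 5) = 5*(-2 + 5) = 5*3 = 15)
L = -671 (L = 9*(-5*15) + 4 = 9*(-75) + 4 = -675 + 4 = -671)
143*L - 243 = 143*(-671) - 243 = -95953 - 243 = -96196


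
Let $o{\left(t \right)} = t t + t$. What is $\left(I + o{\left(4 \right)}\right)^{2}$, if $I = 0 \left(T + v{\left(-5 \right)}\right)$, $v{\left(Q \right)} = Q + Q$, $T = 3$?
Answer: $400$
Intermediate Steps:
$o{\left(t \right)} = t + t^{2}$ ($o{\left(t \right)} = t^{2} + t = t + t^{2}$)
$v{\left(Q \right)} = 2 Q$
$I = 0$ ($I = 0 \left(3 + 2 \left(-5\right)\right) = 0 \left(3 - 10\right) = 0 \left(-7\right) = 0$)
$\left(I + o{\left(4 \right)}\right)^{2} = \left(0 + 4 \left(1 + 4\right)\right)^{2} = \left(0 + 4 \cdot 5\right)^{2} = \left(0 + 20\right)^{2} = 20^{2} = 400$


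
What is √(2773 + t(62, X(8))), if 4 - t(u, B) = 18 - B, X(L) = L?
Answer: √2767 ≈ 52.602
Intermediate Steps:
t(u, B) = -14 + B (t(u, B) = 4 - (18 - B) = 4 + (-18 + B) = -14 + B)
√(2773 + t(62, X(8))) = √(2773 + (-14 + 8)) = √(2773 - 6) = √2767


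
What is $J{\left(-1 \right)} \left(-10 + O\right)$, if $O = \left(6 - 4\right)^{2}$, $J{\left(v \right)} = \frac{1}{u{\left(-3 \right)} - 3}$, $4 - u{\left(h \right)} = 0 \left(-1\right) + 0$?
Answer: $-6$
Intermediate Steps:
$u{\left(h \right)} = 4$ ($u{\left(h \right)} = 4 - \left(0 \left(-1\right) + 0\right) = 4 - \left(0 + 0\right) = 4 - 0 = 4 + 0 = 4$)
$J{\left(v \right)} = 1$ ($J{\left(v \right)} = \frac{1}{4 - 3} = 1^{-1} = 1$)
$O = 4$ ($O = 2^{2} = 4$)
$J{\left(-1 \right)} \left(-10 + O\right) = 1 \left(-10 + 4\right) = 1 \left(-6\right) = -6$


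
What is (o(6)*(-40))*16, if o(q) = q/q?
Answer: -640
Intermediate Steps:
o(q) = 1
(o(6)*(-40))*16 = (1*(-40))*16 = -40*16 = -640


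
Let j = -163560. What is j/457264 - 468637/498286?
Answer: -9243452729/7120257797 ≈ -1.2982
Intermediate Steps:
j/457264 - 468637/498286 = -163560/457264 - 468637/498286 = -163560*1/457264 - 468637*1/498286 = -20445/57158 - 468637/498286 = -9243452729/7120257797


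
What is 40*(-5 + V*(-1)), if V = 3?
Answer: -320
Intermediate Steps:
40*(-5 + V*(-1)) = 40*(-5 + 3*(-1)) = 40*(-5 - 3) = 40*(-8) = -320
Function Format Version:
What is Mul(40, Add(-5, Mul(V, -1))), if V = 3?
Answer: -320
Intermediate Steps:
Mul(40, Add(-5, Mul(V, -1))) = Mul(40, Add(-5, Mul(3, -1))) = Mul(40, Add(-5, -3)) = Mul(40, -8) = -320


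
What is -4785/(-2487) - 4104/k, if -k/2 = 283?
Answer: 2152493/234607 ≈ 9.1749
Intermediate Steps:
k = -566 (k = -2*283 = -566)
-4785/(-2487) - 4104/k = -4785/(-2487) - 4104/(-566) = -4785*(-1/2487) - 4104*(-1/566) = 1595/829 + 2052/283 = 2152493/234607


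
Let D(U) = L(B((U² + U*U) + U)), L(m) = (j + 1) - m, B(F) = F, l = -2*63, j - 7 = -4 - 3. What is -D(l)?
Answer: 31625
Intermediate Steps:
j = 0 (j = 7 + (-4 - 3) = 7 - 7 = 0)
l = -126
L(m) = 1 - m (L(m) = (0 + 1) - m = 1 - m)
D(U) = 1 - U - 2*U² (D(U) = 1 - ((U² + U*U) + U) = 1 - ((U² + U²) + U) = 1 - (2*U² + U) = 1 - (U + 2*U²) = 1 + (-U - 2*U²) = 1 - U - 2*U²)
-D(l) = -(1 - 1*(-126)*(1 + 2*(-126))) = -(1 - 1*(-126)*(1 - 252)) = -(1 - 1*(-126)*(-251)) = -(1 - 31626) = -1*(-31625) = 31625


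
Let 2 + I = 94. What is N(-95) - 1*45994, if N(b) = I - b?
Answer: -45807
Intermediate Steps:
I = 92 (I = -2 + 94 = 92)
N(b) = 92 - b
N(-95) - 1*45994 = (92 - 1*(-95)) - 1*45994 = (92 + 95) - 45994 = 187 - 45994 = -45807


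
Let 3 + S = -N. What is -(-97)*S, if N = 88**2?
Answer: -751459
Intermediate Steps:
N = 7744
S = -7747 (S = -3 - 1*7744 = -3 - 7744 = -7747)
-(-97)*S = -(-97)*(-7747) = -1*751459 = -751459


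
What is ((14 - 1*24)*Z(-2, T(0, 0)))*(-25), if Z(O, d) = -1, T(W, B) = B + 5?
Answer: -250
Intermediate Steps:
T(W, B) = 5 + B
((14 - 1*24)*Z(-2, T(0, 0)))*(-25) = ((14 - 1*24)*(-1))*(-25) = ((14 - 24)*(-1))*(-25) = -10*(-1)*(-25) = 10*(-25) = -250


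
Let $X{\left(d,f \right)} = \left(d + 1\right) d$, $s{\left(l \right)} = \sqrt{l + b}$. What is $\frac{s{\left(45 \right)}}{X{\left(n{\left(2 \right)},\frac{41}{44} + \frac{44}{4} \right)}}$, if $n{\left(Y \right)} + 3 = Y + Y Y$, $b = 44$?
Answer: $\frac{\sqrt{89}}{12} \approx 0.78617$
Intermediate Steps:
$s{\left(l \right)} = \sqrt{44 + l}$ ($s{\left(l \right)} = \sqrt{l + 44} = \sqrt{44 + l}$)
$n{\left(Y \right)} = -3 + Y + Y^{2}$ ($n{\left(Y \right)} = -3 + \left(Y + Y Y\right) = -3 + \left(Y + Y^{2}\right) = -3 + Y + Y^{2}$)
$X{\left(d,f \right)} = d \left(1 + d\right)$ ($X{\left(d,f \right)} = \left(1 + d\right) d = d \left(1 + d\right)$)
$\frac{s{\left(45 \right)}}{X{\left(n{\left(2 \right)},\frac{41}{44} + \frac{44}{4} \right)}} = \frac{\sqrt{44 + 45}}{\left(-3 + 2 + 2^{2}\right) \left(1 + \left(-3 + 2 + 2^{2}\right)\right)} = \frac{\sqrt{89}}{\left(-3 + 2 + 4\right) \left(1 + \left(-3 + 2 + 4\right)\right)} = \frac{\sqrt{89}}{3 \left(1 + 3\right)} = \frac{\sqrt{89}}{3 \cdot 4} = \frac{\sqrt{89}}{12}$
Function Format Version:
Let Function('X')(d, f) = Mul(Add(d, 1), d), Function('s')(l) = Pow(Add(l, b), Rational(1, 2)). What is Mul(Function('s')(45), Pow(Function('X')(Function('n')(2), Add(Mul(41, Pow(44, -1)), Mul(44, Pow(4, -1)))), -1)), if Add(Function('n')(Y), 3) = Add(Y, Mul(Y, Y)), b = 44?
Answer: Mul(Rational(1, 12), Pow(89, Rational(1, 2))) ≈ 0.78617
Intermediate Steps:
Function('s')(l) = Pow(Add(44, l), Rational(1, 2)) (Function('s')(l) = Pow(Add(l, 44), Rational(1, 2)) = Pow(Add(44, l), Rational(1, 2)))
Function('n')(Y) = Add(-3, Y, Pow(Y, 2)) (Function('n')(Y) = Add(-3, Add(Y, Mul(Y, Y))) = Add(-3, Add(Y, Pow(Y, 2))) = Add(-3, Y, Pow(Y, 2)))
Function('X')(d, f) = Mul(d, Add(1, d)) (Function('X')(d, f) = Mul(Add(1, d), d) = Mul(d, Add(1, d)))
Mul(Function('s')(45), Pow(Function('X')(Function('n')(2), Add(Mul(41, Pow(44, -1)), Mul(44, Pow(4, -1)))), -1)) = Mul(Pow(Add(44, 45), Rational(1, 2)), Pow(Mul(Add(-3, 2, Pow(2, 2)), Add(1, Add(-3, 2, Pow(2, 2)))), -1)) = Mul(Pow(89, Rational(1, 2)), Pow(Mul(Add(-3, 2, 4), Add(1, Add(-3, 2, 4))), -1)) = Mul(Pow(89, Rational(1, 2)), Pow(Mul(3, Add(1, 3)), -1)) = Mul(Pow(89, Rational(1, 2)), Pow(Mul(3, 4), -1)) = Mul(Pow(89, Rational(1, 2)), Pow(12, -1)) = Mul(Pow(89, Rational(1, 2)), Rational(1, 12)) = Mul(Rational(1, 12), Pow(89, Rational(1, 2)))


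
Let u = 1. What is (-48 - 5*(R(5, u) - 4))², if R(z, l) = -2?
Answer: 324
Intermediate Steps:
(-48 - 5*(R(5, u) - 4))² = (-48 - 5*(-2 - 4))² = (-48 - 5*(-6))² = (-48 + 30)² = (-18)² = 324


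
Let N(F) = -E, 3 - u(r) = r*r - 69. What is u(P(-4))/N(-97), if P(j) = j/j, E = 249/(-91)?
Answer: 6461/249 ≈ 25.948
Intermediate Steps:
E = -249/91 (E = 249*(-1/91) = -249/91 ≈ -2.7363)
P(j) = 1
u(r) = 72 - r² (u(r) = 3 - (r*r - 69) = 3 - (r² - 69) = 3 - (-69 + r²) = 3 + (69 - r²) = 72 - r²)
N(F) = 249/91 (N(F) = -1*(-249/91) = 249/91)
u(P(-4))/N(-97) = (72 - 1*1²)/(249/91) = (72 - 1*1)*(91/249) = (72 - 1)*(91/249) = 71*(91/249) = 6461/249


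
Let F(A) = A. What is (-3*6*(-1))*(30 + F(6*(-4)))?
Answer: 108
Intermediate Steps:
(-3*6*(-1))*(30 + F(6*(-4))) = (-3*6*(-1))*(30 + 6*(-4)) = (-18*(-1))*(30 - 24) = 18*6 = 108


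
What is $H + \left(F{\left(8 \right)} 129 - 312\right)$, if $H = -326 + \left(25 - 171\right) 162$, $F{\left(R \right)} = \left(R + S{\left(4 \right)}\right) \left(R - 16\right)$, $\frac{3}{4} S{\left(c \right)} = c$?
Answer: $-38050$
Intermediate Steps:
$S{\left(c \right)} = \frac{4 c}{3}$
$F{\left(R \right)} = \left(-16 + R\right) \left(\frac{16}{3} + R\right)$ ($F{\left(R \right)} = \left(R + \frac{4}{3} \cdot 4\right) \left(R - 16\right) = \left(R + \frac{16}{3}\right) \left(-16 + R\right) = \left(\frac{16}{3} + R\right) \left(-16 + R\right) = \left(-16 + R\right) \left(\frac{16}{3} + R\right)$)
$H = -23978$ ($H = -326 + \left(25 - 171\right) 162 = -326 - 23652 = -23978$)
$H + \left(F{\left(8 \right)} 129 - 312\right) = -23978 + \left(\left(- \frac{256}{3} + 8^{2} - \frac{256}{3}\right) 129 - 312\right) = -23978 + \left(\left(- \frac{256}{3} + 64 - \frac{256}{3}\right) 129 - 312\right) = -23978 - 14072 = -38050$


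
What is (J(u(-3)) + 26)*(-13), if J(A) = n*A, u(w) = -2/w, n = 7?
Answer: -1196/3 ≈ -398.67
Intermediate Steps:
J(A) = 7*A
(J(u(-3)) + 26)*(-13) = (7*(-2/(-3)) + 26)*(-13) = (7*(-2*(-1/3)) + 26)*(-13) = (7*(2/3) + 26)*(-13) = (14/3 + 26)*(-13) = (92/3)*(-13) = -1196/3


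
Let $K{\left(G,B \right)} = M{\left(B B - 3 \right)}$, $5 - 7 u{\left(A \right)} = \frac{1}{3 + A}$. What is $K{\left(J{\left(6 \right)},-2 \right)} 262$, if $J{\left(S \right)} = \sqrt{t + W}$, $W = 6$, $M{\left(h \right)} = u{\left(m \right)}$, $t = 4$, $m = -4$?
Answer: $\frac{1572}{7} \approx 224.57$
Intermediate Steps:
$u{\left(A \right)} = \frac{5}{7} - \frac{1}{7 \left(3 + A\right)}$
$M{\left(h \right)} = \frac{6}{7}$ ($M{\left(h \right)} = \frac{14 + 5 \left(-4\right)}{7 \left(3 - 4\right)} = \frac{14 - 20}{7 \left(-1\right)} = \frac{1}{7} \left(-1\right) \left(-6\right) = \frac{6}{7}$)
$J{\left(S \right)} = \sqrt{10}$ ($J{\left(S \right)} = \sqrt{4 + 6} = \sqrt{10}$)
$K{\left(G,B \right)} = \frac{6}{7}$
$K{\left(J{\left(6 \right)},-2 \right)} 262 = \frac{6}{7} \cdot 262 = \frac{1572}{7}$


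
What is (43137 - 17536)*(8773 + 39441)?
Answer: 1234326614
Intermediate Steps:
(43137 - 17536)*(8773 + 39441) = 25601*48214 = 1234326614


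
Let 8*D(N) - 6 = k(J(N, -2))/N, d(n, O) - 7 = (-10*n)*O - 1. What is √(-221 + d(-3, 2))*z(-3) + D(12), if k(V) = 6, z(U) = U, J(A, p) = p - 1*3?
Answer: 13/16 - 3*I*√155 ≈ 0.8125 - 37.35*I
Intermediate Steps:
J(A, p) = -3 + p (J(A, p) = p - 3 = -3 + p)
d(n, O) = 6 - 10*O*n (d(n, O) = 7 + ((-10*n)*O - 1) = 7 + (-10*O*n - 1) = 7 + (-1 - 10*O*n) = 6 - 10*O*n)
D(N) = ¾ + 3/(4*N) (D(N) = ¾ + (6/N)/8 = ¾ + 3/(4*N))
√(-221 + d(-3, 2))*z(-3) + D(12) = √(-221 + (6 - 10*2*(-3)))*(-3) + (¾)*(1 + 12)/12 = √(-221 + (6 + 60))*(-3) + (¾)*(1/12)*13 = √(-221 + 66)*(-3) + 13/16 = √(-155)*(-3) + 13/16 = (I*√155)*(-3) + 13/16 = -3*I*√155 + 13/16 = 13/16 - 3*I*√155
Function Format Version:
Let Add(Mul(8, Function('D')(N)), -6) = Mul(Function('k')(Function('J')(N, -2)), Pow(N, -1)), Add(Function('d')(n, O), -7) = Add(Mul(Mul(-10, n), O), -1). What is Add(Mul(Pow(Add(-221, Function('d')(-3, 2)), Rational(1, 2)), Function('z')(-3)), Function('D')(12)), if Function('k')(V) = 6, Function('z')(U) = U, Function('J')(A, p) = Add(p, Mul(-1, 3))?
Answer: Add(Rational(13, 16), Mul(-3, I, Pow(155, Rational(1, 2)))) ≈ Add(0.81250, Mul(-37.350, I))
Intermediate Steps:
Function('J')(A, p) = Add(-3, p) (Function('J')(A, p) = Add(p, -3) = Add(-3, p))
Function('d')(n, O) = Add(6, Mul(-10, O, n)) (Function('d')(n, O) = Add(7, Add(Mul(Mul(-10, n), O), -1)) = Add(7, Add(Mul(-10, O, n), -1)) = Add(7, Add(-1, Mul(-10, O, n))) = Add(6, Mul(-10, O, n)))
Function('D')(N) = Add(Rational(3, 4), Mul(Rational(3, 4), Pow(N, -1))) (Function('D')(N) = Add(Rational(3, 4), Mul(Rational(1, 8), Mul(6, Pow(N, -1)))) = Add(Rational(3, 4), Mul(Rational(3, 4), Pow(N, -1))))
Add(Mul(Pow(Add(-221, Function('d')(-3, 2)), Rational(1, 2)), Function('z')(-3)), Function('D')(12)) = Add(Mul(Pow(Add(-221, Add(6, Mul(-10, 2, -3))), Rational(1, 2)), -3), Mul(Rational(3, 4), Pow(12, -1), Add(1, 12))) = Add(Mul(Pow(Add(-221, Add(6, 60)), Rational(1, 2)), -3), Mul(Rational(3, 4), Rational(1, 12), 13)) = Add(Mul(Pow(Add(-221, 66), Rational(1, 2)), -3), Rational(13, 16)) = Add(Mul(Pow(-155, Rational(1, 2)), -3), Rational(13, 16)) = Add(Mul(Mul(I, Pow(155, Rational(1, 2))), -3), Rational(13, 16)) = Add(Mul(-3, I, Pow(155, Rational(1, 2))), Rational(13, 16)) = Add(Rational(13, 16), Mul(-3, I, Pow(155, Rational(1, 2))))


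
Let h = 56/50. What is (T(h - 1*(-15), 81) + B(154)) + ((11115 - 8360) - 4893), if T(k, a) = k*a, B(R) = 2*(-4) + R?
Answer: -17157/25 ≈ -686.28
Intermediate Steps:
B(R) = -8 + R
h = 28/25 (h = 56*(1/50) = 28/25 ≈ 1.1200)
T(k, a) = a*k
(T(h - 1*(-15), 81) + B(154)) + ((11115 - 8360) - 4893) = (81*(28/25 - 1*(-15)) + (-8 + 154)) + ((11115 - 8360) - 4893) = (81*(28/25 + 15) + 146) + (2755 - 4893) = (81*(403/25) + 146) - 2138 = (32643/25 + 146) - 2138 = 36293/25 - 2138 = -17157/25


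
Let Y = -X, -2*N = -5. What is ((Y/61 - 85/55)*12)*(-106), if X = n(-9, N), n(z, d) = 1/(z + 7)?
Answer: 1312068/671 ≈ 1955.4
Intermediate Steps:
N = 5/2 (N = -1/2*(-5) = 5/2 ≈ 2.5000)
n(z, d) = 1/(7 + z)
X = -1/2 (X = 1/(7 - 9) = 1/(-2) = -1/2 ≈ -0.50000)
Y = 1/2 (Y = -1*(-1/2) = 1/2 ≈ 0.50000)
((Y/61 - 85/55)*12)*(-106) = (((1/2)/61 - 85/55)*12)*(-106) = (((1/2)*(1/61) - 85*1/55)*12)*(-106) = ((1/122 - 17/11)*12)*(-106) = -2063/1342*12*(-106) = -12378/671*(-106) = 1312068/671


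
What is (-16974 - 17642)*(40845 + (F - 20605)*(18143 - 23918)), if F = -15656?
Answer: -7250256121920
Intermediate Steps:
(-16974 - 17642)*(40845 + (F - 20605)*(18143 - 23918)) = (-16974 - 17642)*(40845 + (-15656 - 20605)*(18143 - 23918)) = -34616*(40845 - 36261*(-5775)) = -34616*(40845 + 209407275) = -34616*209448120 = -7250256121920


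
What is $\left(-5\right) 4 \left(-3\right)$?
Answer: $60$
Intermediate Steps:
$\left(-5\right) 4 \left(-3\right) = \left(-20\right) \left(-3\right) = 60$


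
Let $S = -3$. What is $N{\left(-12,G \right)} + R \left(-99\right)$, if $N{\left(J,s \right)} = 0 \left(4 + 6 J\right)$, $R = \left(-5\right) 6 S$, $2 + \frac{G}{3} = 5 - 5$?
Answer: $-8910$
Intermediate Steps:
$G = -6$ ($G = -6 + 3 \left(5 - 5\right) = -6 + 3 \cdot 0 = -6 + 0 = -6$)
$R = 90$ ($R = \left(-5\right) 6 \left(-3\right) = \left(-30\right) \left(-3\right) = 90$)
$N{\left(J,s \right)} = 0$
$N{\left(-12,G \right)} + R \left(-99\right) = 0 + 90 \left(-99\right) = 0 - 8910 = -8910$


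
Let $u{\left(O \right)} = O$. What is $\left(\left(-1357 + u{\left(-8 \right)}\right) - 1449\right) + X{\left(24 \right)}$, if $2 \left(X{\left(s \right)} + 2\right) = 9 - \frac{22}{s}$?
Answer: $- \frac{67487}{24} \approx -2812.0$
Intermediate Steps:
$X{\left(s \right)} = \frac{5}{2} - \frac{11}{s}$ ($X{\left(s \right)} = -2 + \frac{9 - \frac{22}{s}}{2} = -2 + \left(\frac{9}{2} - \frac{11}{s}\right) = \frac{5}{2} - \frac{11}{s}$)
$\left(\left(-1357 + u{\left(-8 \right)}\right) - 1449\right) + X{\left(24 \right)} = \left(\left(-1357 - 8\right) - 1449\right) + \left(\frac{5}{2} - \frac{11}{24}\right) = \left(-1365 - 1449\right) + \left(\frac{5}{2} - \frac{11}{24}\right) = -2814 + \left(\frac{5}{2} - \frac{11}{24}\right) = -2814 + \frac{49}{24} = - \frac{67487}{24}$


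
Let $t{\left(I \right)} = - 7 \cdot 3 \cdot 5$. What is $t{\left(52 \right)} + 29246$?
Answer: $29141$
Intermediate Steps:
$t{\left(I \right)} = -105$ ($t{\left(I \right)} = \left(-7\right) 15 = -105$)
$t{\left(52 \right)} + 29246 = -105 + 29246 = 29141$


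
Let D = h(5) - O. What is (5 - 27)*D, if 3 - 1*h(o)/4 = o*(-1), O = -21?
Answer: -1166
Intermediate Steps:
h(o) = 12 + 4*o (h(o) = 12 - 4*o*(-1) = 12 - (-4)*o = 12 + 4*o)
D = 53 (D = (12 + 4*5) - 1*(-21) = (12 + 20) + 21 = 32 + 21 = 53)
(5 - 27)*D = (5 - 27)*53 = -22*53 = -1166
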